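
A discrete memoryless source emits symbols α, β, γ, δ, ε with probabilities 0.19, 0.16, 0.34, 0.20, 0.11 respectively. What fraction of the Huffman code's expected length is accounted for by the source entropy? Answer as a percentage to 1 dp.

97.9%

Entropy H = −Σ p log₂ p ≈ 2.2221 bits.
Huffman merges: 11/100+4/25→27/100; 19/100+1/5→39/100; 27/100+17/50→61/100; 39/100+61/100→1. L = 227/100 ≈ 2.2700.
Efficiency = H/L = 2.2221/2.2700 = 97.9%.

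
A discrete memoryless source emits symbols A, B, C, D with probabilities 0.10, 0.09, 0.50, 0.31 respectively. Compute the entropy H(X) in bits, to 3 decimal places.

1.669 bits

H = −Σ pᵢ log₂ pᵢ.
−0.10·log₂(0.10) = 0.3322
−0.09·log₂(0.09) = 0.3127
−0.50·log₂(0.50) = 0.5000
−0.31·log₂(0.31) = 0.5238
Sum ≈ 1.6686 → 1.669 bits.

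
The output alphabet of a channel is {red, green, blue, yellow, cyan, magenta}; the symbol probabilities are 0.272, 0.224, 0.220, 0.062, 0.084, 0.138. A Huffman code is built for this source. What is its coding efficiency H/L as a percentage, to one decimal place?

Entropy H = −Σ p log₂ p ≈ 2.4182 bits.
Huffman merges: 31/500+21/250→73/500; 69/500+73/500→71/250; 11/50+28/125→111/250; 34/125+71/250→139/250; 111/250+139/250→1. L = 243/100 ≈ 2.4300.
Efficiency = H/L = 2.4182/2.4300 = 99.5%.

99.5%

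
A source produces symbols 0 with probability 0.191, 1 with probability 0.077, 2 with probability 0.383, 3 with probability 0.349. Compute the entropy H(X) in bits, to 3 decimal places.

1.801 bits

H = −Σ pᵢ log₂ pᵢ.
−0.191·log₂(0.191) = 0.4562
−0.077·log₂(0.077) = 0.2848
−0.383·log₂(0.383) = 0.5303
−0.349·log₂(0.349) = 0.5300
Sum ≈ 1.8013 → 1.801 bits.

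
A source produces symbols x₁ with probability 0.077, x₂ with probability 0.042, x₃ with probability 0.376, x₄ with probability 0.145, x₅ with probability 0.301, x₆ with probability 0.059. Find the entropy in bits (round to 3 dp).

H = −Σ pᵢ log₂ pᵢ.
−0.077·log₂(0.077) = 0.2848
−0.042·log₂(0.042) = 0.1921
−0.376·log₂(0.376) = 0.5306
−0.145·log₂(0.145) = 0.4040
−0.301·log₂(0.301) = 0.5214
−0.059·log₂(0.059) = 0.2409
Sum ≈ 2.1738 → 2.174 bits.

2.174 bits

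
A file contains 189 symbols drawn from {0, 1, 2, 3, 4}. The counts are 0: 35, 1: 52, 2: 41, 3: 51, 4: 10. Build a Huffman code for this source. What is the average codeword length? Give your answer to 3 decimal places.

Probabilities are the counts divided by 189.
Repeatedly combine the two least-probable nodes; the expected code length is the sum of the merged weights.
merge 10/189 + 5/27 → 5/21
merge 41/189 + 5/21 → 86/189
merge 17/63 + 52/189 → 103/189
merge 86/189 + 103/189 → 1
L = 5/21 + 86/189 + 103/189 + 1 = 47/21 ≈ 2.238 bits/symbol.

2.238 bits/symbol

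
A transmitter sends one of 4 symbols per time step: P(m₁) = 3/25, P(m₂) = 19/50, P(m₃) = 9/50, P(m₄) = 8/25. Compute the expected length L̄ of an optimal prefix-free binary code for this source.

Repeatedly combine the two least-probable nodes; the expected code length is the sum of the merged weights.
merge 3/25 + 9/50 → 3/10
merge 3/10 + 8/25 → 31/50
merge 19/50 + 31/50 → 1
L = 3/10 + 31/50 + 1 = 48/25 = 1.92 bits/symbol.

1.92 bits/symbol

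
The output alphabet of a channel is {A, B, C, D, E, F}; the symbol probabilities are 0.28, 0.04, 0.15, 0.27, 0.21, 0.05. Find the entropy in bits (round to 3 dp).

2.309 bits

H = −Σ pᵢ log₂ pᵢ.
−0.28·log₂(0.28) = 0.5142
−0.04·log₂(0.04) = 0.1858
−0.15·log₂(0.15) = 0.4105
−0.27·log₂(0.27) = 0.5100
−0.21·log₂(0.21) = 0.4728
−0.05·log₂(0.05) = 0.2161
Sum ≈ 2.3095 → 2.309 bits.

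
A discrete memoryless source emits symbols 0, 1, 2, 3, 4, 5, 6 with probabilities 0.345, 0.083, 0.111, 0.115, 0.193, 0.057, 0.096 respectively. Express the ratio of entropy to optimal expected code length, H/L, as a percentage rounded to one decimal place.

Entropy H = −Σ p log₂ p ≈ 2.5568 bits.
Huffman merges: 57/1000+83/1000→7/50; 12/125+111/1000→207/1000; 23/200+7/50→51/200; 193/1000+207/1000→2/5; 51/200+69/200→3/5; 2/5+3/5→1. L = 1301/500 ≈ 2.6020.
Efficiency = H/L = 2.5568/2.6020 = 98.3%.

98.3%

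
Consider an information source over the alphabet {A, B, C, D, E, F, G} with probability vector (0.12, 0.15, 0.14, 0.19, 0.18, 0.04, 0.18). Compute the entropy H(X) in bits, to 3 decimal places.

H = −Σ pᵢ log₂ pᵢ.
−0.12·log₂(0.12) = 0.3671
−0.15·log₂(0.15) = 0.4105
−0.14·log₂(0.14) = 0.3971
−0.19·log₂(0.19) = 0.4552
−0.18·log₂(0.18) = 0.4453
−0.04·log₂(0.04) = 0.1858
−0.18·log₂(0.18) = 0.4453
Sum ≈ 2.7063 → 2.706 bits.

2.706 bits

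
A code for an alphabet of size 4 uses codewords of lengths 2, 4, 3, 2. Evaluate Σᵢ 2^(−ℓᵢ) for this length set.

With common denominator 2^4 = 16: Σ 2^(−ℓᵢ) = 4/16 + 1/16 + 2/16 + 4/16 = 11/16 = 0.6875.

0.6875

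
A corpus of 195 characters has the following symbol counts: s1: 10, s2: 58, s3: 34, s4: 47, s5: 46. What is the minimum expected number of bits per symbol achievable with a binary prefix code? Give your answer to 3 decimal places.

Probabilities are the counts divided by 195.
Repeatedly combine the two least-probable nodes; the expected code length is the sum of the merged weights.
merge 2/39 + 34/195 → 44/195
merge 44/195 + 46/195 → 6/13
merge 47/195 + 58/195 → 7/13
merge 6/13 + 7/13 → 1
L = 44/195 + 6/13 + 7/13 + 1 = 434/195 ≈ 2.226 bits/symbol.

2.226 bits/symbol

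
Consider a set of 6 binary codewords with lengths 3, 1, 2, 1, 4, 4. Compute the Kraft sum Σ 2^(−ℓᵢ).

1.5

With common denominator 2^4 = 16: Σ 2^(−ℓᵢ) = 2/16 + 8/16 + 4/16 + 8/16 + 1/16 + 1/16 = 24/16 = 1.5.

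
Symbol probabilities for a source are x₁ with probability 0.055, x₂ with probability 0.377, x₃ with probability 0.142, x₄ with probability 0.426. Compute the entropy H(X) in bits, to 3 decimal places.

H = −Σ pᵢ log₂ pᵢ.
−0.055·log₂(0.055) = 0.2301
−0.377·log₂(0.377) = 0.5306
−0.142·log₂(0.142) = 0.3999
−0.426·log₂(0.426) = 0.5244
Sum ≈ 1.6850 → 1.685 bits.

1.685 bits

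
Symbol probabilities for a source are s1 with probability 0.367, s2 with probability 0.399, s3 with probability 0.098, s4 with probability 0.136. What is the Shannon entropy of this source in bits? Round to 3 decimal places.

1.779 bits

H = −Σ pᵢ log₂ pᵢ.
−0.367·log₂(0.367) = 0.5307
−0.399·log₂(0.399) = 0.5289
−0.098·log₂(0.098) = 0.3284
−0.136·log₂(0.136) = 0.3915
Sum ≈ 1.7795 → 1.779 bits.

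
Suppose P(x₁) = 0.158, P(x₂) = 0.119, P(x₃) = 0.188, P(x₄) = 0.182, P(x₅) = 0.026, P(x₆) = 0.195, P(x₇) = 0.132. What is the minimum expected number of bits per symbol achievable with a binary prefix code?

Repeatedly combine the two least-probable nodes; the expected code length is the sum of the merged weights.
merge 13/500 + 119/1000 → 29/200
merge 33/250 + 29/200 → 277/1000
merge 79/500 + 91/500 → 17/50
merge 47/250 + 39/200 → 383/1000
merge 277/1000 + 17/50 → 617/1000
merge 383/1000 + 617/1000 → 1
L = 29/200 + 277/1000 + 17/50 + 383/1000 + 617/1000 + 1 = 1381/500 = 2.762 bits/symbol.

2.762 bits/symbol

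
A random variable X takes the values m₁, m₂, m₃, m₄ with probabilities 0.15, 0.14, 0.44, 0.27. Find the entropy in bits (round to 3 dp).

H = −Σ pᵢ log₂ pᵢ.
−0.15·log₂(0.15) = 0.4105
−0.14·log₂(0.14) = 0.3971
−0.44·log₂(0.44) = 0.5211
−0.27·log₂(0.27) = 0.5100
Sum ≈ 1.8388 → 1.839 bits.

1.839 bits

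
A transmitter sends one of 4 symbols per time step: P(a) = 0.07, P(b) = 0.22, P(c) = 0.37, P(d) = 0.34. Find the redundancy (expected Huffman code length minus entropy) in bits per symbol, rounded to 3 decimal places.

0.111 bits

Entropy H = −Σ p log₂ p ≈ 1.8090 bits.
Huffman merges: 7/100+11/50→29/100; 29/100+17/50→63/100; 37/100+63/100→1. L = 48/25 ≈ 1.9200.
L − H = 1.9200 − 1.8090 = 0.111 bits.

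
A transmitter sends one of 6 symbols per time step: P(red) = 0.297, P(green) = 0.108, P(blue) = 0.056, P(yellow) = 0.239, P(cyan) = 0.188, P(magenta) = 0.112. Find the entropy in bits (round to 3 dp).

H = −Σ pᵢ log₂ pᵢ.
−0.297·log₂(0.297) = 0.5202
−0.108·log₂(0.108) = 0.3468
−0.056·log₂(0.056) = 0.2329
−0.239·log₂(0.239) = 0.4935
−0.188·log₂(0.188) = 0.4533
−0.112·log₂(0.112) = 0.3537
Sum ≈ 2.4004 → 2.400 bits.

2.400 bits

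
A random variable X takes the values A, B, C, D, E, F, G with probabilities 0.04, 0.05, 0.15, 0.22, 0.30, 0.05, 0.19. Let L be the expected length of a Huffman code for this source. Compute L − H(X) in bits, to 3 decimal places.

0.035 bits

Entropy H = −Σ p log₂ p ≈ 2.4854 bits.
Huffman merges: 1/25+1/20→9/100; 1/20+9/100→7/50; 7/50+3/20→29/100; 19/100+11/50→41/100; 29/100+3/10→59/100; 41/100+59/100→1. L = 63/25 ≈ 2.5200.
L − H = 2.5200 − 2.4854 = 0.035 bits.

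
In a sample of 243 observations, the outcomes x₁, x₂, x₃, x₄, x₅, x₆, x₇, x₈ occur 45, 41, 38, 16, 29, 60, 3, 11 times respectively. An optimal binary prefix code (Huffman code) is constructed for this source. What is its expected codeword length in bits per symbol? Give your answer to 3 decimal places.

Probabilities are the counts divided by 243.
Repeatedly combine the two least-probable nodes; the expected code length is the sum of the merged weights.
merge 1/81 + 11/243 → 14/243
merge 14/243 + 16/243 → 10/81
merge 29/243 + 10/81 → 59/243
merge 38/243 + 41/243 → 79/243
merge 5/27 + 59/243 → 104/243
merge 20/81 + 79/243 → 139/243
merge 104/243 + 139/243 → 1
L = 14/243 + 10/81 + 59/243 + 79/243 + 104/243 + 139/243 + 1 = 668/243 ≈ 2.749 bits/symbol.

2.749 bits/symbol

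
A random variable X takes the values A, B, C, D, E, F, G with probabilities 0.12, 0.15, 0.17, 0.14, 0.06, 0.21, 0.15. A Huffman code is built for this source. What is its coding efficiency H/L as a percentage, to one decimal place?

98.1%

Entropy H = −Σ p log₂ p ≈ 2.7362 bits.
Huffman merges: 3/50+3/25→9/50; 7/50+3/20→29/100; 3/20+17/100→8/25; 9/50+21/100→39/100; 29/100+8/25→61/100; 39/100+61/100→1. L = 279/100 ≈ 2.7900.
Efficiency = H/L = 2.7362/2.7900 = 98.1%.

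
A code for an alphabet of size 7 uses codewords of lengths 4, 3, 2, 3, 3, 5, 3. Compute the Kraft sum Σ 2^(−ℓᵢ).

0.84375

With common denominator 2^5 = 32: Σ 2^(−ℓᵢ) = 2/32 + 4/32 + 8/32 + 4/32 + 4/32 + 1/32 + 4/32 = 27/32 = 0.84375.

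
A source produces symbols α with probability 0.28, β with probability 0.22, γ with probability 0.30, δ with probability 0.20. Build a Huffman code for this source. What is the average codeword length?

Repeatedly combine the two least-probable nodes; the expected code length is the sum of the merged weights.
merge 1/5 + 11/50 → 21/50
merge 7/25 + 3/10 → 29/50
merge 21/50 + 29/50 → 1
L = 21/50 + 29/50 + 1 = 2 bits/symbol.

2 bits/symbol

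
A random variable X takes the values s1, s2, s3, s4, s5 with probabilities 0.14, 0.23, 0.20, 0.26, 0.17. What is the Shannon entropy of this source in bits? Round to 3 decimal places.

2.289 bits

H = −Σ pᵢ log₂ pᵢ.
−0.14·log₂(0.14) = 0.3971
−0.23·log₂(0.23) = 0.4877
−0.20·log₂(0.20) = 0.4644
−0.26·log₂(0.26) = 0.5053
−0.17·log₂(0.17) = 0.4346
Sum ≈ 2.2890 → 2.289 bits.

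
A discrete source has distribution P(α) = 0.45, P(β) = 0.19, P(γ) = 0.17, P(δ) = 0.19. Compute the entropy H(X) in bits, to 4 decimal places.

H = −Σ pᵢ log₂ pᵢ.
−0.45·log₂(0.45) = 0.5184
−0.19·log₂(0.19) = 0.4552
−0.17·log₂(0.17) = 0.4346
−0.19·log₂(0.19) = 0.4552
Sum ≈ 1.8634 → 1.8634 bits.

1.8634 bits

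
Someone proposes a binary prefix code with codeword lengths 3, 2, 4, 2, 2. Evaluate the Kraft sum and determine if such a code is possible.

0.9375; yes

With common denominator 2^4 = 16: Σ 2^(−ℓᵢ) = 2/16 + 4/16 + 1/16 + 4/16 + 4/16 = 15/16 = 0.9375.
Kraft's inequality requires Σ ≤ 1; here Σ = 0.9375 ≤ 1, so such a prefix code exists.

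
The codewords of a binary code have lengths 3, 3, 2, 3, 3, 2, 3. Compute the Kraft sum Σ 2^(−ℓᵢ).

With common denominator 2^3 = 8: Σ 2^(−ℓᵢ) = 1/8 + 1/8 + 2/8 + 1/8 + 1/8 + 2/8 + 1/8 = 9/8 = 1.125.

1.125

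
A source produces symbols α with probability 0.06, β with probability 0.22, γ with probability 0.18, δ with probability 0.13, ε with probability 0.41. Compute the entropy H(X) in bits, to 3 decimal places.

2.079 bits

H = −Σ pᵢ log₂ pᵢ.
−0.06·log₂(0.06) = 0.2435
−0.22·log₂(0.22) = 0.4806
−0.18·log₂(0.18) = 0.4453
−0.13·log₂(0.13) = 0.3826
−0.41·log₂(0.41) = 0.5274
Sum ≈ 2.0794 → 2.079 bits.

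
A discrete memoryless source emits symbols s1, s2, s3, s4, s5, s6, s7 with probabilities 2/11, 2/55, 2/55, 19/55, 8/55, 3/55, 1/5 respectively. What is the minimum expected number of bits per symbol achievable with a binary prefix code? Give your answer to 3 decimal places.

2.473 bits/symbol

Repeatedly combine the two least-probable nodes; the expected code length is the sum of the merged weights.
merge 2/55 + 2/55 → 4/55
merge 3/55 + 4/55 → 7/55
merge 7/55 + 8/55 → 3/11
merge 2/11 + 1/5 → 21/55
merge 3/11 + 19/55 → 34/55
merge 21/55 + 34/55 → 1
L = 4/55 + 7/55 + 3/11 + 21/55 + 34/55 + 1 = 136/55 ≈ 2.473 bits/symbol.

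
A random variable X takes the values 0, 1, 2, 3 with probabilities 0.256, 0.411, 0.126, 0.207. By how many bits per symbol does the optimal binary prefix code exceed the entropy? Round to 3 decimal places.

0.045 bits

Entropy H = −Σ p log₂ p ≈ 1.8774 bits.
Huffman merges: 63/500+207/1000→333/1000; 32/125+333/1000→589/1000; 411/1000+589/1000→1. L = 961/500 ≈ 1.9220.
L − H = 1.9220 − 1.8774 = 0.045 bits.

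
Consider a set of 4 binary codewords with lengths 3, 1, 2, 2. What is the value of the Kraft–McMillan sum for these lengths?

With common denominator 2^3 = 8: Σ 2^(−ℓᵢ) = 1/8 + 4/8 + 2/8 + 2/8 = 9/8 = 1.125.

1.125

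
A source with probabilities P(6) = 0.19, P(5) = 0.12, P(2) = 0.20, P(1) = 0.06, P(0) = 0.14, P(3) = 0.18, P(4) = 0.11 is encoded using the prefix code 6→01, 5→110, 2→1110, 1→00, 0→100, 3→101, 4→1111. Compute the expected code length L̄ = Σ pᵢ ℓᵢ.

L̄ = Σ pᵢ·ℓᵢ = 0.19·2 + 0.12·3 + 0.20·4 + 0.06·2 + 0.14·3 + 0.18·3 + 0.11·4 = 3.06 bits/symbol.

3.06 bits/symbol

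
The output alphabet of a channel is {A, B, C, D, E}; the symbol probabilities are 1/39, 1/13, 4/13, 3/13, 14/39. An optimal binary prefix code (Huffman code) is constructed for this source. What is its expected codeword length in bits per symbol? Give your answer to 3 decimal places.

Repeatedly combine the two least-probable nodes; the expected code length is the sum of the merged weights.
merge 1/39 + 1/13 → 4/39
merge 4/39 + 3/13 → 1/3
merge 4/13 + 1/3 → 25/39
merge 14/39 + 25/39 → 1
L = 4/39 + 1/3 + 25/39 + 1 = 27/13 ≈ 2.077 bits/symbol.

2.077 bits/symbol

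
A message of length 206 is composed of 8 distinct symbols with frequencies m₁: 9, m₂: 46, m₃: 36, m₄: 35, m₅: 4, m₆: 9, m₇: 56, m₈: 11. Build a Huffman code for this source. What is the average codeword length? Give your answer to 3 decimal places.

2.650 bits/symbol

Probabilities are the counts divided by 206.
Repeatedly combine the two least-probable nodes; the expected code length is the sum of the merged weights.
merge 2/103 + 9/206 → 13/206
merge 9/206 + 11/206 → 10/103
merge 13/206 + 10/103 → 33/206
merge 33/206 + 35/206 → 34/103
merge 18/103 + 23/103 → 41/103
merge 28/103 + 34/103 → 62/103
merge 41/103 + 62/103 → 1
L = 13/206 + 10/103 + 33/206 + 34/103 + 41/103 + 62/103 + 1 = 273/103 ≈ 2.650 bits/symbol.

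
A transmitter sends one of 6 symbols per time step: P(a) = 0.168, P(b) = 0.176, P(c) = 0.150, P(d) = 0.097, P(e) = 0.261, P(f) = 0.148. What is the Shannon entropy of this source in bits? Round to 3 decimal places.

2.524 bits

H = −Σ pᵢ log₂ pᵢ.
−0.168·log₂(0.168) = 0.4323
−0.176·log₂(0.176) = 0.4411
−0.150·log₂(0.150) = 0.4105
−0.097·log₂(0.097) = 0.3265
−0.261·log₂(0.261) = 0.5058
−0.148·log₂(0.148) = 0.4079
Sum ≈ 2.5242 → 2.524 bits.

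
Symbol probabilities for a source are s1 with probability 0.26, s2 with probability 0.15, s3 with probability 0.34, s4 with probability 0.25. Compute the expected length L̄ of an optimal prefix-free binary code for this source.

2 bits/symbol

Repeatedly combine the two least-probable nodes; the expected code length is the sum of the merged weights.
merge 3/20 + 1/4 → 2/5
merge 13/50 + 17/50 → 3/5
merge 2/5 + 3/5 → 1
L = 2/5 + 3/5 + 1 = 2 bits/symbol.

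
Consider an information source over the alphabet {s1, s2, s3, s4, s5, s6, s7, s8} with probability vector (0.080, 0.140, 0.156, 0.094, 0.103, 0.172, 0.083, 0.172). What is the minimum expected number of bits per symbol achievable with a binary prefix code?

Repeatedly combine the two least-probable nodes; the expected code length is the sum of the merged weights.
merge 2/25 + 83/1000 → 163/1000
merge 47/500 + 103/1000 → 197/1000
merge 7/50 + 39/250 → 37/125
merge 163/1000 + 43/250 → 67/200
merge 43/250 + 197/1000 → 369/1000
merge 37/125 + 67/200 → 631/1000
merge 369/1000 + 631/1000 → 1
L = 163/1000 + 197/1000 + 37/125 + 67/200 + 369/1000 + 631/1000 + 1 = 2991/1000 = 2.991 bits/symbol.

2.991 bits/symbol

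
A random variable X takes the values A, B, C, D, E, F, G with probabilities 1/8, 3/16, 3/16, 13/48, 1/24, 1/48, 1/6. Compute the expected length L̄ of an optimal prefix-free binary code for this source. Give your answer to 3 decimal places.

2.604 bits/symbol

Repeatedly combine the two least-probable nodes; the expected code length is the sum of the merged weights.
merge 1/48 + 1/24 → 1/16
merge 1/16 + 1/8 → 3/16
merge 1/6 + 3/16 → 17/48
merge 3/16 + 3/16 → 3/8
merge 13/48 + 17/48 → 5/8
merge 3/8 + 5/8 → 1
L = 1/16 + 3/16 + 17/48 + 3/8 + 5/8 + 1 = 125/48 ≈ 2.604 bits/symbol.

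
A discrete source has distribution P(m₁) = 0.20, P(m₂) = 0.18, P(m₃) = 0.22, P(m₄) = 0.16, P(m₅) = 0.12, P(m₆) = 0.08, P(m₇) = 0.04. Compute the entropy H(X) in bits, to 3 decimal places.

2.658 bits

H = −Σ pᵢ log₂ pᵢ.
−0.20·log₂(0.20) = 0.4644
−0.18·log₂(0.18) = 0.4453
−0.22·log₂(0.22) = 0.4806
−0.16·log₂(0.16) = 0.4230
−0.12·log₂(0.12) = 0.3671
−0.08·log₂(0.08) = 0.2915
−0.04·log₂(0.04) = 0.1858
Sum ≈ 2.6576 → 2.658 bits.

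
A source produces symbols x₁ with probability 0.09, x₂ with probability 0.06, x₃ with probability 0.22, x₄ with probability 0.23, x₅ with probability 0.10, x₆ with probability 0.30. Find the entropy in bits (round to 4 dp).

2.3777 bits

H = −Σ pᵢ log₂ pᵢ.
−0.09·log₂(0.09) = 0.3127
−0.06·log₂(0.06) = 0.2435
−0.22·log₂(0.22) = 0.4806
−0.23·log₂(0.23) = 0.4877
−0.10·log₂(0.10) = 0.3322
−0.30·log₂(0.30) = 0.5211
Sum ≈ 2.3777 → 2.3777 bits.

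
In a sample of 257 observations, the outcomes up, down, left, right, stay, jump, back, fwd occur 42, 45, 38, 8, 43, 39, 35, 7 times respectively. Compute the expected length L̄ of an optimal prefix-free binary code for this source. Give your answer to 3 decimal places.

Probabilities are the counts divided by 257.
Repeatedly combine the two least-probable nodes; the expected code length is the sum of the merged weights.
merge 7/257 + 8/257 → 15/257
merge 15/257 + 35/257 → 50/257
merge 38/257 + 39/257 → 77/257
merge 42/257 + 43/257 → 85/257
merge 45/257 + 50/257 → 95/257
merge 77/257 + 85/257 → 162/257
merge 95/257 + 162/257 → 1
L = 15/257 + 50/257 + 77/257 + 85/257 + 95/257 + 162/257 + 1 = 741/257 ≈ 2.883 bits/symbol.

2.883 bits/symbol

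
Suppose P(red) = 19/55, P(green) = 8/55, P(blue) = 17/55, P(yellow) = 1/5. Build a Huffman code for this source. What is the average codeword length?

2 bits/symbol

Repeatedly combine the two least-probable nodes; the expected code length is the sum of the merged weights.
merge 8/55 + 1/5 → 19/55
merge 17/55 + 19/55 → 36/55
merge 19/55 + 36/55 → 1
L = 19/55 + 36/55 + 1 = 2 bits/symbol.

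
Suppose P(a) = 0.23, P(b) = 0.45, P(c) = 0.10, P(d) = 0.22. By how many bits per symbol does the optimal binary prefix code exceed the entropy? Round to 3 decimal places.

0.051 bits

Entropy H = −Σ p log₂ p ≈ 1.8188 bits.
Huffman merges: 1/10+11/50→8/25; 23/100+8/25→11/20; 9/20+11/20→1. L = 187/100 ≈ 1.8700.
L − H = 1.8700 − 1.8188 = 0.051 bits.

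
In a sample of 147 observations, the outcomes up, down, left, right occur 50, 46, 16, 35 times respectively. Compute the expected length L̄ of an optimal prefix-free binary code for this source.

2 bits/symbol

Probabilities are the counts divided by 147.
Repeatedly combine the two least-probable nodes; the expected code length is the sum of the merged weights.
merge 16/147 + 5/21 → 17/49
merge 46/147 + 50/147 → 32/49
merge 17/49 + 32/49 → 1
L = 17/49 + 32/49 + 1 = 2 bits/symbol.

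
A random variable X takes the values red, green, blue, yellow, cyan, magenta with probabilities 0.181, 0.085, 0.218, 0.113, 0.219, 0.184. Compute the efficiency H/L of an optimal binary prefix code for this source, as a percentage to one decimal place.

98.0%

Entropy H = −Σ p log₂ p ≈ 2.5124 bits.
Huffman merges: 17/200+113/1000→99/500; 181/1000+23/125→73/200; 99/500+109/500→52/125; 219/1000+73/200→73/125; 52/125+73/125→1. L = 2563/1000 ≈ 2.5630.
Efficiency = H/L = 2.5124/2.5630 = 98.0%.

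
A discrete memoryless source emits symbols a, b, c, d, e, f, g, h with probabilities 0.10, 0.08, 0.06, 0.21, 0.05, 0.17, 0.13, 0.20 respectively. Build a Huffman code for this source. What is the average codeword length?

Repeatedly combine the two least-probable nodes; the expected code length is the sum of the merged weights.
merge 1/20 + 3/50 → 11/100
merge 2/25 + 1/10 → 9/50
merge 11/100 + 13/100 → 6/25
merge 17/100 + 9/50 → 7/20
merge 1/5 + 21/100 → 41/100
merge 6/25 + 7/20 → 59/100
merge 41/100 + 59/100 → 1
L = 11/100 + 9/50 + 6/25 + 7/20 + 41/100 + 59/100 + 1 = 72/25 = 2.88 bits/symbol.

2.88 bits/symbol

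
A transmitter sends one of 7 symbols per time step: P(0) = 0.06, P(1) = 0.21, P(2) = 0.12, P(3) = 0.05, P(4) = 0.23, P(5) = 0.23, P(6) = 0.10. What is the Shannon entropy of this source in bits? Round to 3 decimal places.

2.607 bits

H = −Σ pᵢ log₂ pᵢ.
−0.06·log₂(0.06) = 0.2435
−0.21·log₂(0.21) = 0.4728
−0.12·log₂(0.12) = 0.3671
−0.05·log₂(0.05) = 0.2161
−0.23·log₂(0.23) = 0.4877
−0.23·log₂(0.23) = 0.4877
−0.10·log₂(0.10) = 0.3322
Sum ≈ 2.6070 → 2.607 bits.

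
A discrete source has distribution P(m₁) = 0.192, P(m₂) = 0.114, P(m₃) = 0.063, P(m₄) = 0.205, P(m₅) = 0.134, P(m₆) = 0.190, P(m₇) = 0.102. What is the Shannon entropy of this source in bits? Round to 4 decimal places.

2.7139 bits

H = −Σ pᵢ log₂ pᵢ.
−0.192·log₂(0.192) = 0.4571
−0.114·log₂(0.114) = 0.3571
−0.063·log₂(0.063) = 0.2513
−0.205·log₂(0.205) = 0.4687
−0.134·log₂(0.134) = 0.3886
−0.190·log₂(0.190) = 0.4552
−0.102·log₂(0.102) = 0.3359
Sum ≈ 2.7139 → 2.7139 bits.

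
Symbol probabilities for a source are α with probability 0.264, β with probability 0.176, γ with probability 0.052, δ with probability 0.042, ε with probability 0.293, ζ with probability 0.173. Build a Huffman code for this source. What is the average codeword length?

2.361 bits/symbol

Repeatedly combine the two least-probable nodes; the expected code length is the sum of the merged weights.
merge 21/500 + 13/250 → 47/500
merge 47/500 + 173/1000 → 267/1000
merge 22/125 + 33/125 → 11/25
merge 267/1000 + 293/1000 → 14/25
merge 11/25 + 14/25 → 1
L = 47/500 + 267/1000 + 11/25 + 14/25 + 1 = 2361/1000 = 2.361 bits/symbol.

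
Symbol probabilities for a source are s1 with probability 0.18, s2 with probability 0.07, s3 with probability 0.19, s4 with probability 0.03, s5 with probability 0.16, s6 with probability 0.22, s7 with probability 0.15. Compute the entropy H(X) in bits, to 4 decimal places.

2.6350 bits

H = −Σ pᵢ log₂ pᵢ.
−0.18·log₂(0.18) = 0.4453
−0.07·log₂(0.07) = 0.2686
−0.19·log₂(0.19) = 0.4552
−0.03·log₂(0.03) = 0.1518
−0.16·log₂(0.16) = 0.4230
−0.22·log₂(0.22) = 0.4806
−0.15·log₂(0.15) = 0.4105
Sum ≈ 2.6350 → 2.6350 bits.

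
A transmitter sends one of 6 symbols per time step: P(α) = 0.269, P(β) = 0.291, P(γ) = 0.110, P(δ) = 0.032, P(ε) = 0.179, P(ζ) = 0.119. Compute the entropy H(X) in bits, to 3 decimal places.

H = −Σ pᵢ log₂ pᵢ.
−0.269·log₂(0.269) = 0.5096
−0.291·log₂(0.291) = 0.5182
−0.110·log₂(0.110) = 0.3503
−0.032·log₂(0.032) = 0.1589
−0.179·log₂(0.179) = 0.4443
−0.119·log₂(0.119) = 0.3654
Sum ≈ 2.3467 → 2.347 bits.

2.347 bits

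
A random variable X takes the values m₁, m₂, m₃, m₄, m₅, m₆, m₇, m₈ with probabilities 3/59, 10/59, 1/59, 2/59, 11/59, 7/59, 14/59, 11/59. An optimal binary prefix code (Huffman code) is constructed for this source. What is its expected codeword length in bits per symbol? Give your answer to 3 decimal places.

Repeatedly combine the two least-probable nodes; the expected code length is the sum of the merged weights.
merge 1/59 + 2/59 → 3/59
merge 3/59 + 3/59 → 6/59
merge 6/59 + 7/59 → 13/59
merge 10/59 + 11/59 → 21/59
merge 11/59 + 13/59 → 24/59
merge 14/59 + 21/59 → 35/59
merge 24/59 + 35/59 → 1
L = 3/59 + 6/59 + 13/59 + 21/59 + 24/59 + 35/59 + 1 = 161/59 ≈ 2.729 bits/symbol.

2.729 bits/symbol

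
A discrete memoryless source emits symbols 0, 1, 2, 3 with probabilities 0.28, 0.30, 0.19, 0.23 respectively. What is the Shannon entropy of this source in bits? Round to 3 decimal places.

1.978 bits

H = −Σ pᵢ log₂ pᵢ.
−0.28·log₂(0.28) = 0.5142
−0.30·log₂(0.30) = 0.5211
−0.19·log₂(0.19) = 0.4552
−0.23·log₂(0.23) = 0.4877
Sum ≈ 1.9782 → 1.978 bits.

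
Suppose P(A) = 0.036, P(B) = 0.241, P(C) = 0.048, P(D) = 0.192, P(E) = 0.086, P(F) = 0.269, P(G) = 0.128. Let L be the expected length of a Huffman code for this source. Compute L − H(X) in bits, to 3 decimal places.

Entropy H = −Σ p log₂ p ≈ 2.5284 bits.
Huffman merges: 9/250+6/125→21/250; 21/250+43/500→17/100; 16/125+17/100→149/500; 24/125+241/1000→433/1000; 269/1000+149/500→567/1000; 433/1000+567/1000→1. L = 319/125 ≈ 2.5520.
L − H = 2.5520 − 2.5284 = 0.024 bits.

0.024 bits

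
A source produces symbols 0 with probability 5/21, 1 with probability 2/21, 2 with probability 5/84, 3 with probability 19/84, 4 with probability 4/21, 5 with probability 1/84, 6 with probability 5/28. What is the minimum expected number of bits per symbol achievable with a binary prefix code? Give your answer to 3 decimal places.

Repeatedly combine the two least-probable nodes; the expected code length is the sum of the merged weights.
merge 1/84 + 5/84 → 1/14
merge 1/14 + 2/21 → 1/6
merge 1/6 + 5/28 → 29/84
merge 4/21 + 19/84 → 5/12
merge 5/21 + 29/84 → 7/12
merge 5/12 + 7/12 → 1
L = 1/14 + 1/6 + 29/84 + 5/12 + 7/12 + 1 = 31/12 ≈ 2.583 bits/symbol.

2.583 bits/symbol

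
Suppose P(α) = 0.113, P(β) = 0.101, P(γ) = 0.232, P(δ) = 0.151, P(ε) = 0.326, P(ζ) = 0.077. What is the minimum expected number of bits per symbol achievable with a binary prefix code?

2.442 bits/symbol

Repeatedly combine the two least-probable nodes; the expected code length is the sum of the merged weights.
merge 77/1000 + 101/1000 → 89/500
merge 113/1000 + 151/1000 → 33/125
merge 89/500 + 29/125 → 41/100
merge 33/125 + 163/500 → 59/100
merge 41/100 + 59/100 → 1
L = 89/500 + 33/125 + 41/100 + 59/100 + 1 = 1221/500 = 2.442 bits/symbol.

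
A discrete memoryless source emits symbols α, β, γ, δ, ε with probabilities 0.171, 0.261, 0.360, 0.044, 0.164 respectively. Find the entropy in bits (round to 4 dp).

H = −Σ pᵢ log₂ pᵢ.
−0.171·log₂(0.171) = 0.4357
−0.261·log₂(0.261) = 0.5058
−0.360·log₂(0.360) = 0.5306
−0.044·log₂(0.044) = 0.1983
−0.164·log₂(0.164) = 0.4278
Sum ≈ 2.0981 → 2.0981 bits.

2.0981 bits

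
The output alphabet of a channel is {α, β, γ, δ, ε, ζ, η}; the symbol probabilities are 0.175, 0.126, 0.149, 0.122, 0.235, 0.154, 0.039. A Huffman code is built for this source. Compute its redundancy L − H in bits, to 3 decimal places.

0.066 bits

Entropy H = −Σ p log₂ p ≈ 2.6853 bits.
Huffman merges: 39/1000+61/500→161/1000; 63/500+149/1000→11/40; 77/500+161/1000→63/200; 7/40+47/200→41/100; 11/40+63/200→59/100; 41/100+59/100→1. L = 2751/1000 ≈ 2.7510.
L − H = 2.7510 − 2.6853 = 0.066 bits.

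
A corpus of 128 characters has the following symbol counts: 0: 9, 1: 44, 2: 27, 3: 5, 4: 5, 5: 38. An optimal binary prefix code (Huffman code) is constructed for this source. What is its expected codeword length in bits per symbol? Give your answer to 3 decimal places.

Probabilities are the counts divided by 128.
Repeatedly combine the two least-probable nodes; the expected code length is the sum of the merged weights.
merge 5/128 + 5/128 → 5/64
merge 9/128 + 5/64 → 19/128
merge 19/128 + 27/128 → 23/64
merge 19/64 + 11/32 → 41/64
merge 23/64 + 41/64 → 1
L = 5/64 + 19/128 + 23/64 + 41/64 + 1 = 285/128 ≈ 2.227 bits/symbol.

2.227 bits/symbol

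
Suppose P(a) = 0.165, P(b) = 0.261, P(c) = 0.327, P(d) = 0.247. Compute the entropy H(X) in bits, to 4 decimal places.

1.9603 bits

H = −Σ pᵢ log₂ pᵢ.
−0.165·log₂(0.165) = 0.4289
−0.261·log₂(0.261) = 0.5058
−0.327·log₂(0.327) = 0.5273
−0.247·log₂(0.247) = 0.4983
Sum ≈ 1.9603 → 1.9603 bits.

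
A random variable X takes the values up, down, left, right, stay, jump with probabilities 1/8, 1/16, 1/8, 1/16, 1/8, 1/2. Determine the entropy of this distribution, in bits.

2.125 bits

Each probability is a power of 1/2, so log₂(1/p) is an integer.
H = Σ p·log₂(1/p) = 1/8·3 + 1/16·4 + 1/8·3 + 1/16·4 + 1/8·3 + 1/2·1 = 2.125 bits.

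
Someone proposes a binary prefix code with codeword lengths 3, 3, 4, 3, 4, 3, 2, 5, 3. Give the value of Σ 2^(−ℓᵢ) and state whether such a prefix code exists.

1.03125; no

With common denominator 2^5 = 32: Σ 2^(−ℓᵢ) = 4/32 + 4/32 + 2/32 + 4/32 + 2/32 + 4/32 + 8/32 + 1/32 + 4/32 = 33/32 = 1.03125.
Kraft's inequality requires Σ ≤ 1; here Σ = 1.03125 > 1, so no such prefix code exists.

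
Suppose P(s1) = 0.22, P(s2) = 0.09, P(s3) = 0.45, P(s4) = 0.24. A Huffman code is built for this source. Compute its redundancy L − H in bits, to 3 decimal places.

Entropy H = −Σ p log₂ p ≈ 1.8058 bits.
Huffman merges: 9/100+11/50→31/100; 6/25+31/100→11/20; 9/20+11/20→1. L = 93/50 ≈ 1.8600.
L − H = 1.8600 − 1.8058 = 0.054 bits.

0.054 bits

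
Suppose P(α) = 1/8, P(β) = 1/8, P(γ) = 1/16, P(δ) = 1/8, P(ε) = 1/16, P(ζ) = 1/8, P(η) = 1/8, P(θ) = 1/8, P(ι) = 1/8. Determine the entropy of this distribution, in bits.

Each probability is a power of 1/2, so log₂(1/p) is an integer.
H = Σ p·log₂(1/p) = 1/8·3 + 1/8·3 + 1/16·4 + 1/8·3 + 1/16·4 + 1/8·3 + 1/8·3 + 1/8·3 + 1/8·3 = 3.125 bits.

3.125 bits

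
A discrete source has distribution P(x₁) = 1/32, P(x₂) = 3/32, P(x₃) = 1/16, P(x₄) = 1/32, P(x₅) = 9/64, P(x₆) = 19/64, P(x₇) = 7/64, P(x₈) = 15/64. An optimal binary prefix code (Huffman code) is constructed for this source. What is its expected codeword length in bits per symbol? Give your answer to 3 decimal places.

Repeatedly combine the two least-probable nodes; the expected code length is the sum of the merged weights.
merge 1/32 + 1/32 → 1/16
merge 1/16 + 1/16 → 1/8
merge 3/32 + 7/64 → 13/64
merge 1/8 + 9/64 → 17/64
merge 13/64 + 15/64 → 7/16
merge 17/64 + 19/64 → 9/16
merge 7/16 + 9/16 → 1
L = 1/16 + 1/8 + 13/64 + 17/64 + 7/16 + 9/16 + 1 = 85/32 ≈ 2.656 bits/symbol.

2.656 bits/symbol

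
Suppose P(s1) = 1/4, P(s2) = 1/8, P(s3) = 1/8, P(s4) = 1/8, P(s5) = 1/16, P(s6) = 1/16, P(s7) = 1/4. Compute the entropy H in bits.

Each probability is a power of 1/2, so log₂(1/p) is an integer.
H = Σ p·log₂(1/p) = 1/4·2 + 1/8·3 + 1/8·3 + 1/8·3 + 1/16·4 + 1/16·4 + 1/4·2 = 2.625 bits.

2.625 bits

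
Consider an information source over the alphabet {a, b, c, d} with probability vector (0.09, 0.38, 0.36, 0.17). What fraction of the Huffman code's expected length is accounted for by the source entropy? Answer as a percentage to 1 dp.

96.2%

Entropy H = −Σ p log₂ p ≈ 1.8083 bits.
Huffman merges: 9/100+17/100→13/50; 13/50+9/25→31/50; 19/50+31/50→1. L = 47/25 ≈ 1.8800.
Efficiency = H/L = 1.8083/1.8800 = 96.2%.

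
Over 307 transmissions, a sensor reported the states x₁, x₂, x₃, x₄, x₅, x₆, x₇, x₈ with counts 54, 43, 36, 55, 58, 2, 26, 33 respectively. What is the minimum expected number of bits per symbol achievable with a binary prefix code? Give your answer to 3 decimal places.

2.902 bits/symbol

Probabilities are the counts divided by 307.
Repeatedly combine the two least-probable nodes; the expected code length is the sum of the merged weights.
merge 2/307 + 26/307 → 28/307
merge 28/307 + 33/307 → 61/307
merge 36/307 + 43/307 → 79/307
merge 54/307 + 55/307 → 109/307
merge 58/307 + 61/307 → 119/307
merge 79/307 + 109/307 → 188/307
merge 119/307 + 188/307 → 1
L = 28/307 + 61/307 + 79/307 + 109/307 + 119/307 + 188/307 + 1 = 891/307 ≈ 2.902 bits/symbol.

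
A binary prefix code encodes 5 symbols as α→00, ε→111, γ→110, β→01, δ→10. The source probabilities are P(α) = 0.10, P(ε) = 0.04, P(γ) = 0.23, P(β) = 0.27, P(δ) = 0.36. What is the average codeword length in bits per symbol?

L̄ = Σ pᵢ·ℓᵢ = 0.10·2 + 0.04·3 + 0.23·3 + 0.27·2 + 0.36·2 = 2.27 bits/symbol.

2.27 bits/symbol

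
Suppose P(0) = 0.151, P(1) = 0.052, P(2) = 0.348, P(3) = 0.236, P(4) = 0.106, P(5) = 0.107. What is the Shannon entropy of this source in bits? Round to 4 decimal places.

H = −Σ pᵢ log₂ pᵢ.
−0.151·log₂(0.151) = 0.4118
−0.052·log₂(0.052) = 0.2218
−0.348·log₂(0.348) = 0.5299
−0.236·log₂(0.236) = 0.4916
−0.106·log₂(0.106) = 0.3432
−0.107·log₂(0.107) = 0.3450
Sum ≈ 2.3434 → 2.3434 bits.

2.3434 bits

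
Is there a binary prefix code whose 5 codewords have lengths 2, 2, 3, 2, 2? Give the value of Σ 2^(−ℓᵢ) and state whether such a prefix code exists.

1.125; no

With common denominator 2^3 = 8: Σ 2^(−ℓᵢ) = 2/8 + 2/8 + 1/8 + 2/8 + 2/8 = 9/8 = 1.125.
Kraft's inequality requires Σ ≤ 1; here Σ = 1.125 > 1, so no such prefix code exists.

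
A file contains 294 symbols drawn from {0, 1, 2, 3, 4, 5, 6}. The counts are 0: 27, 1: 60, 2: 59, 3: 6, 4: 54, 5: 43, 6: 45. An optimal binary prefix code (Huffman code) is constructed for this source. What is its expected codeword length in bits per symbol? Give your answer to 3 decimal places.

Probabilities are the counts divided by 294.
Repeatedly combine the two least-probable nodes; the expected code length is the sum of the merged weights.
merge 1/49 + 9/98 → 11/98
merge 11/98 + 43/294 → 38/147
merge 15/98 + 9/49 → 33/98
merge 59/294 + 10/49 → 17/42
merge 38/147 + 33/98 → 25/42
merge 17/42 + 25/42 → 1
L = 11/98 + 38/147 + 33/98 + 17/42 + 25/42 + 1 = 398/147 ≈ 2.707 bits/symbol.

2.707 bits/symbol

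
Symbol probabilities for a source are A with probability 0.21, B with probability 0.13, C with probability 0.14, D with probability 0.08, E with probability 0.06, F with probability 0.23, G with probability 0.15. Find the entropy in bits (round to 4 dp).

2.6858 bits

H = −Σ pᵢ log₂ pᵢ.
−0.21·log₂(0.21) = 0.4728
−0.13·log₂(0.13) = 0.3826
−0.14·log₂(0.14) = 0.3971
−0.08·log₂(0.08) = 0.2915
−0.06·log₂(0.06) = 0.2435
−0.23·log₂(0.23) = 0.4877
−0.15·log₂(0.15) = 0.4105
Sum ≈ 2.6858 → 2.6858 bits.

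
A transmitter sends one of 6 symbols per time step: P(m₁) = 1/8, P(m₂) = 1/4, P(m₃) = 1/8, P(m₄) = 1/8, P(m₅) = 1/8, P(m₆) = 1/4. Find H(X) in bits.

2.5 bits

Each probability is a power of 1/2, so log₂(1/p) is an integer.
H = Σ p·log₂(1/p) = 1/8·3 + 1/4·2 + 1/8·3 + 1/8·3 + 1/8·3 + 1/4·2 = 2.5 bits.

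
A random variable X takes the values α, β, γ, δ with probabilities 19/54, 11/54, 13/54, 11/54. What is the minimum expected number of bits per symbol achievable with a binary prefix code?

2 bits/symbol

Repeatedly combine the two least-probable nodes; the expected code length is the sum of the merged weights.
merge 11/54 + 11/54 → 11/27
merge 13/54 + 19/54 → 16/27
merge 11/27 + 16/27 → 1
L = 11/27 + 16/27 + 1 = 2 bits/symbol.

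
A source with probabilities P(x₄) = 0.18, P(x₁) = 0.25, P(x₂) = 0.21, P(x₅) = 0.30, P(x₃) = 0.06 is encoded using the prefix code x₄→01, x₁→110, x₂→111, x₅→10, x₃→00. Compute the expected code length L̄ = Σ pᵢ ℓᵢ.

L̄ = Σ pᵢ·ℓᵢ = 0.18·2 + 0.25·3 + 0.21·3 + 0.30·2 + 0.06·2 = 2.46 bits/symbol.

2.46 bits/symbol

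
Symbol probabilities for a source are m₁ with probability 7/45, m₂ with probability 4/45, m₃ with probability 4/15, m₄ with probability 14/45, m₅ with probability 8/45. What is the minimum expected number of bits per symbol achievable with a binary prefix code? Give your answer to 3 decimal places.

2.244 bits/symbol

Repeatedly combine the two least-probable nodes; the expected code length is the sum of the merged weights.
merge 4/45 + 7/45 → 11/45
merge 8/45 + 11/45 → 19/45
merge 4/15 + 14/45 → 26/45
merge 19/45 + 26/45 → 1
L = 11/45 + 19/45 + 26/45 + 1 = 101/45 ≈ 2.244 bits/symbol.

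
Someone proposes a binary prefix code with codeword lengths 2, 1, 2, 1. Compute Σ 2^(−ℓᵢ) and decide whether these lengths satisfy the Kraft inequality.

1.5; no

With common denominator 2^2 = 4: Σ 2^(−ℓᵢ) = 1/4 + 2/4 + 1/4 + 2/4 = 6/4 = 1.5.
Kraft's inequality requires Σ ≤ 1; here Σ = 1.5 > 1, so no such prefix code exists.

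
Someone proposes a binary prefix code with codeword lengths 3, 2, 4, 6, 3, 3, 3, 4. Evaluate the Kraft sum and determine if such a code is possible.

0.890625; yes

With common denominator 2^6 = 64: Σ 2^(−ℓᵢ) = 8/64 + 16/64 + 4/64 + 1/64 + 8/64 + 8/64 + 8/64 + 4/64 = 57/64 = 0.890625.
Kraft's inequality requires Σ ≤ 1; here Σ = 0.890625 ≤ 1, so such a prefix code exists.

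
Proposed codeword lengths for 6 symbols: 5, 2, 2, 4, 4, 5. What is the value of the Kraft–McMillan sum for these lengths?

With common denominator 2^5 = 32: Σ 2^(−ℓᵢ) = 1/32 + 8/32 + 8/32 + 2/32 + 2/32 + 1/32 = 22/32 = 0.6875.

0.6875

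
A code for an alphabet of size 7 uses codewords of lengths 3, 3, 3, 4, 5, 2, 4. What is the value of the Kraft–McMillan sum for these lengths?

With common denominator 2^5 = 32: Σ 2^(−ℓᵢ) = 4/32 + 4/32 + 4/32 + 2/32 + 1/32 + 8/32 + 2/32 = 25/32 = 0.78125.

0.78125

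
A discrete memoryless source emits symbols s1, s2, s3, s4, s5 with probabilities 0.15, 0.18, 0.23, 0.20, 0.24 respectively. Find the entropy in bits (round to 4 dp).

H = −Σ pᵢ log₂ pᵢ.
−0.15·log₂(0.15) = 0.4105
−0.18·log₂(0.18) = 0.4453
−0.23·log₂(0.23) = 0.4877
−0.20·log₂(0.20) = 0.4644
−0.24·log₂(0.24) = 0.4941
Sum ≈ 2.3020 → 2.3020 bits.

2.3020 bits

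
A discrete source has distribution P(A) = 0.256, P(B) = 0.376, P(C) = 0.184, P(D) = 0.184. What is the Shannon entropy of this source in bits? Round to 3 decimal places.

H = −Σ pᵢ log₂ pᵢ.
−0.256·log₂(0.256) = 0.5032
−0.376·log₂(0.376) = 0.5306
−0.184·log₂(0.184) = 0.4494
−0.184·log₂(0.184) = 0.4494
Sum ≈ 1.9326 → 1.933 bits.

1.933 bits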